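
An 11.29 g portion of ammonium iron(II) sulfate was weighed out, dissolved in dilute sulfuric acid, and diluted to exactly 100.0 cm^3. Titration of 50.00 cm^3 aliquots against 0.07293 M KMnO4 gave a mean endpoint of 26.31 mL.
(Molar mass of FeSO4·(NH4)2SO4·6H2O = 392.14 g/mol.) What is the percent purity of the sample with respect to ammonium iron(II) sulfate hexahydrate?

MnO4^- + 5 Fe^2+ + 8 H^+ → Mn^2+ + 5 Fe^3+ + 4 H2O
n(KMnO4) per titration = 0.02631 × 0.07293 = 1.919 × 10^-3 mol
From the 5:1 ratio, n(FeSO4·(NH4)2SO4·6H2O) in each aliquot = 5/1 × 1.919 × 10^-3 = 9.594 × 10^-3 mol
n(FeSO4·(NH4)2SO4·6H2O) in the whole flask = 9.594 × 10^-3 × 100.0/50.00 = 0.01919 mol
mass of FeSO4·(NH4)2SO4·6H2O = 0.01919 × 392.14 = 7.524 g
% FeSO4·(NH4)2SO4·6H2O = 7.524 / 11.29 × 100 = 66.65 %

66.65 %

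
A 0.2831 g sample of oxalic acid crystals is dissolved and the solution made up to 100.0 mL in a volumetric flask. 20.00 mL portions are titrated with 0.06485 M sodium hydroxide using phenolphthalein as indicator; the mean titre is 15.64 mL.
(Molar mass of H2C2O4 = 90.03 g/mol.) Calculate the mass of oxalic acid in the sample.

0.2283 g

H2C2O4 + 2 NaOH → Na2C2O4 + 2 H2O
n(NaOH) per titration = 0.01564 × 0.06485 = 1.014 × 10^-3 mol
From the 1:2 ratio, n(H2C2O4) in each aliquot = 1/2 × 1.014 × 10^-3 = 5.071 × 10^-4 mol
n(H2C2O4) in the whole flask = 5.071 × 10^-4 × 100.0/20.00 = 2.536 × 10^-3 mol
mass of H2C2O4 = 2.536 × 10^-3 × 90.03 = 0.2283 g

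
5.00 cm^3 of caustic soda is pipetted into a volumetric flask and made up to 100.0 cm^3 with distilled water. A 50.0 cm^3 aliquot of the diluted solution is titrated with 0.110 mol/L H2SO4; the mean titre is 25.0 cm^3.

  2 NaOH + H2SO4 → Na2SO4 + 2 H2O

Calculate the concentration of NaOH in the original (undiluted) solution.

n(H2SO4) = 0.0250 × 0.110 = 2.75 × 10^-3 mol
From the 2:1 ratio, n(NaOH) in the aliquot = 2/1 × 2.75 × 10^-3 = 5.50 × 10^-3 mol
[NaOH]_dilute = 5.50 × 10^-3 / 0.0500 = 0.110 mol/L
Dilution factor = 100.0 / 5.00 = 20.00
[NaOH]_stock = 0.110 × 20.00 = 2.20 mol/L

2.20 mol/L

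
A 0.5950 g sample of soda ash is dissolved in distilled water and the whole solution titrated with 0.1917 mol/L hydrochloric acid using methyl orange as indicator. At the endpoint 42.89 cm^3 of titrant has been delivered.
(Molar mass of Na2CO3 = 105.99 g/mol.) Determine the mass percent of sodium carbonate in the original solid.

73.23 %

Na2CO3 + 2 HCl → 2 NaCl + H2O + CO2
n(HCl) = 0.04289 L × 0.1917 mol/L = 8.222 × 10^-3 mol
From the 1:2 ratio, n(Na2CO3) = 1/2 × 8.222 × 10^-3 = 4.111 × 10^-3 mol
mass of Na2CO3 = 4.111 × 10^-3 × 105.99 g/mol = 0.4357 g
% Na2CO3 = 0.4357 / 0.5950 × 100 = 73.23 %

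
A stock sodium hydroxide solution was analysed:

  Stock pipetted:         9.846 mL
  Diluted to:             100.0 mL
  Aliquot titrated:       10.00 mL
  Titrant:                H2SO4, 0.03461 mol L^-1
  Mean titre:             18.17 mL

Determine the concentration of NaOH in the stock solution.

1.277 mol/L

2 NaOH + H2SO4 → Na2SO4 + 2 H2O
n(H2SO4) = 0.01817 × 0.03461 = 6.289 × 10^-4 mol
From the 2:1 ratio, n(NaOH) in the aliquot = 2/1 × 6.289 × 10^-4 = 1.258 × 10^-3 mol
[NaOH]_dilute = 1.258 × 10^-3 / 0.01000 = 0.1258 mol/L
Dilution factor = 100.0 / 9.846 = 10.16
[NaOH]_stock = 0.1258 × 10.16 = 1.277 mol/L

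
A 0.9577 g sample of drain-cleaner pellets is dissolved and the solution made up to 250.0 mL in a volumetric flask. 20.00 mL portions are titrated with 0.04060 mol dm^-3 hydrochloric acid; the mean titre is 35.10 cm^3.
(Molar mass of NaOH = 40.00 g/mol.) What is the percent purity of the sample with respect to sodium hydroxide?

NaOH + HCl → NaCl + H2O
n(HCl) per titration = 0.03510 × 0.04060 = 1.425 × 10^-3 mol
n(NaOH) in each aliquot = 1.425 × 10^-3 mol (1:1 ratio)
n(NaOH) in the whole flask = 1.425 × 10^-3 × 250.0/20.00 = 0.01781 mol
mass of NaOH = 0.01781 × 40.00 = 0.7125 g
% NaOH = 0.7125 / 0.9577 × 100 = 74.40 %

74.40 %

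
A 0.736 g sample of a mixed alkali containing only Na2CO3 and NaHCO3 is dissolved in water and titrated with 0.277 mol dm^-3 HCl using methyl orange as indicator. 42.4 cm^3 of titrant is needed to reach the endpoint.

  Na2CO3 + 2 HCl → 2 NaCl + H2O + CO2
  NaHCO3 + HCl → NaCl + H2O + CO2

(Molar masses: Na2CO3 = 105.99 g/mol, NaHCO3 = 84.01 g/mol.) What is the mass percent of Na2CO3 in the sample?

n(HCl) = 0.0424 × 0.277 = 0.0117 mol
Let x = n(Na2CO3), y = n(NaHCO3).
Titrant: 2x + 1y = 0.0117;  mass: 105.99x + 84.01y = 0.736
Solving, x = 4.04 × 10^-3 mol, y = 3.66 × 10^-3 mol
mass of Na2CO3 = 4.04 × 10^-3 × 105.99 = 0.428 g
% Na2CO3 = 0.428 / 0.736 × 100 = 58.2 %

58.2 %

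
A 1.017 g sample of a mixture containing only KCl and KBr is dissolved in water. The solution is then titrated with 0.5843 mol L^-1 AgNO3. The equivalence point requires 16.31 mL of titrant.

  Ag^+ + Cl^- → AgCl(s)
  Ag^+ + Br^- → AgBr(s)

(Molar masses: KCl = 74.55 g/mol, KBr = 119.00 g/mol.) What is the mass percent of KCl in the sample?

19.31 %

n(AgNO3) = 0.01631 × 0.5843 = 9.530 × 10^-3 mol
Let x = n(KCl), y = n(KBr).
Titrant: 1x + 1y = 9.530 × 10^-3;  mass: 74.55x + 119.00y = 1.017
Solving, x = 2.634 × 10^-3 mol, y = 6.896 × 10^-3 mol
mass of KCl = 2.634 × 10^-3 × 74.55 = 0.1963 g
% KCl = 0.1963 / 1.017 × 100 = 19.31 %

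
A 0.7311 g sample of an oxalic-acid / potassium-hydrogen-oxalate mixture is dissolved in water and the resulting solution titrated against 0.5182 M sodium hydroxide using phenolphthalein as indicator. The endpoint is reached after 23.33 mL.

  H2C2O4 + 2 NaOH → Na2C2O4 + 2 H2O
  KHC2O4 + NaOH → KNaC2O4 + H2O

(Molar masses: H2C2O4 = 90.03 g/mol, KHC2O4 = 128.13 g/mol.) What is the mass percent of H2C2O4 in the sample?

n(NaOH) = 0.02333 × 0.5182 = 0.01209 mol
Let x = n(H2C2O4), y = n(KHC2O4).
Titrant: 2x + 1y = 0.01209;  mass: 90.03x + 128.13y = 0.7311
Solving, x = 4.921 × 10^-3 mol, y = 2.249 × 10^-3 mol
mass of H2C2O4 = 4.921 × 10^-3 × 90.03 = 0.4430 g
% H2C2O4 = 0.4430 / 0.7311 × 100 = 60.59 %

60.59 %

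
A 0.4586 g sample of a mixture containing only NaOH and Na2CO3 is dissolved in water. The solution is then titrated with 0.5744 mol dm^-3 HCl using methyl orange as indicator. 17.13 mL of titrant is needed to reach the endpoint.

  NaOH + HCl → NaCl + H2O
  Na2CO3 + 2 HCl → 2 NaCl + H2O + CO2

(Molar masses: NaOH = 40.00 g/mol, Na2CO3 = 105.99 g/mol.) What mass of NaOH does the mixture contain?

0.1934 g

n(HCl) = 0.01713 × 0.5744 = 9.839 × 10^-3 mol
Let x = n(NaOH), y = n(Na2CO3).
Titrant: 1x + 2y = 9.839 × 10^-3;  mass: 40.00x + 105.99y = 0.4586
Solving, x = 4.836 × 10^-3 mol, y = 2.502 × 10^-3 mol
mass of NaOH = 4.836 × 10^-3 × 40.00 = 0.1934 g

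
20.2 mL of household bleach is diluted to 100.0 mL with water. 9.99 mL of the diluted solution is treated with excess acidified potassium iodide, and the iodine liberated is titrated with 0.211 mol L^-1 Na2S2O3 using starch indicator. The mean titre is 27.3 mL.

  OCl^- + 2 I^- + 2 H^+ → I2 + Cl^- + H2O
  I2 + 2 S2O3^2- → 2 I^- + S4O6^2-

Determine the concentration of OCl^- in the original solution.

n(S2O3^2-) = 0.0273 × 0.211 = 5.76 × 10^-3 mol
n(I2) = n(S2O3^2-)/2 = 2.88 × 10^-3 mol
n(OCl^-) in the aliquot = 2.88 × 10^-3 mol (1:1 ratio)
[OCl^-]_dilute = 2.88 × 10^-3 / 0.00999 = 0.288 mol/L
[OCl^-]_original = 0.288 × 100.0/20.2 = 1.43 mol/L

1.43 mol/L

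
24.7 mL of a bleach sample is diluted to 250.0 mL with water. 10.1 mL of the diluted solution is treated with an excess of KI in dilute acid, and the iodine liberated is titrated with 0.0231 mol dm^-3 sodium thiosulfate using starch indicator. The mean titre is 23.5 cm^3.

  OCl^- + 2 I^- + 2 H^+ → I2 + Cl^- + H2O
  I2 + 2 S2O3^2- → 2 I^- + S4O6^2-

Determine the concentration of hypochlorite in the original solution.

0.272 mol/L

n(S2O3^2-) = 0.0235 × 0.0231 = 5.43 × 10^-4 mol
n(I2) = n(S2O3^2-)/2 = 2.71 × 10^-4 mol
n(OCl^-) in the aliquot = 2.71 × 10^-4 mol (1:1 ratio)
[OCl^-]_dilute = 2.71 × 10^-4 / 0.0101 = 0.0269 mol/L
[OCl^-]_original = 0.0269 × 250.0/24.7 = 0.272 mol/L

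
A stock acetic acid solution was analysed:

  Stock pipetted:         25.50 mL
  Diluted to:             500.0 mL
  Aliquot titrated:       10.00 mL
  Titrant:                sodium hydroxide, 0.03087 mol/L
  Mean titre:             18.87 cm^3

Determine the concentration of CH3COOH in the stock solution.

1.142 mol/L

CH3COOH + NaOH → CH3COONa + H2O
n(NaOH) = 0.01887 × 0.03087 = 5.825 × 10^-4 mol
n(CH3COOH) in the aliquot = 5.825 × 10^-4 mol (1:1 ratio)
[CH3COOH]_dilute = 5.825 × 10^-4 / 0.01000 = 0.05825 mol/L
Dilution factor = 500.0 / 25.50 = 19.61
[CH3COOH]_stock = 0.05825 × 19.61 = 1.142 mol/L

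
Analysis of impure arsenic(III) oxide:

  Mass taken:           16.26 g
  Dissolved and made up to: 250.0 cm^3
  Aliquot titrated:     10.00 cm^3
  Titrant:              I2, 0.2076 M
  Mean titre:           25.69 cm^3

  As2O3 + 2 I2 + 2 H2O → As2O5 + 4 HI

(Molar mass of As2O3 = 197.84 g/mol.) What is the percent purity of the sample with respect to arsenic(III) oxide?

81.11 %

n(I2) per titration = 0.02569 × 0.2076 = 5.333 × 10^-3 mol
From the 1:2 ratio, n(As2O3) in each aliquot = 1/2 × 5.333 × 10^-3 = 2.667 × 10^-3 mol
n(As2O3) in the whole flask = 2.667 × 10^-3 × 250.0/10.00 = 0.06667 mol
mass of As2O3 = 0.06667 × 197.84 = 13.19 g
% As2O3 = 13.19 / 16.26 × 100 = 81.11 %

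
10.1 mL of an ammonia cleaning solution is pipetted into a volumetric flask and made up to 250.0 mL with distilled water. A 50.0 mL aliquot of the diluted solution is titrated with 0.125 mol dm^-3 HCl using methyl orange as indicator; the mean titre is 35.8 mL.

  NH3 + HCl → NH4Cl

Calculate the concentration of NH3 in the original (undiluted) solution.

2.22 mol/L

n(HCl) = 0.0358 × 0.125 = 4.47 × 10^-3 mol
n(NH3) in the aliquot = 4.47 × 10^-3 mol (1:1 ratio)
[NH3]_dilute = 4.47 × 10^-3 / 0.0500 = 0.0895 mol/L
Dilution factor = 250.0 / 10.1 = 24.75
[NH3]_stock = 0.0895 × 24.75 = 2.22 mol/L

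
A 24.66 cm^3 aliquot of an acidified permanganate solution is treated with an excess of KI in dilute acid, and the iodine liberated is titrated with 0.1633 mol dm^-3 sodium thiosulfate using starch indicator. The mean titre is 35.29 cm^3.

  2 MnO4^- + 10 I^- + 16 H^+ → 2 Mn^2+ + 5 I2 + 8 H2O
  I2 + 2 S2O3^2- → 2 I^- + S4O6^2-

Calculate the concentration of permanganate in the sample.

0.04674 mol/L

n(S2O3^2-) = 0.03529 × 0.1633 = 5.763 × 10^-3 mol
n(I2) = n(S2O3^2-)/2 = 2.881 × 10^-3 mol
From the 2:5 ratio, n(MnO4^-) in the aliquot = 2/5 × 2.881 × 10^-3 = 1.153 × 10^-3 mol
[MnO4^-] = 1.153 × 10^-3 / 0.02466 = 0.04674 mol/L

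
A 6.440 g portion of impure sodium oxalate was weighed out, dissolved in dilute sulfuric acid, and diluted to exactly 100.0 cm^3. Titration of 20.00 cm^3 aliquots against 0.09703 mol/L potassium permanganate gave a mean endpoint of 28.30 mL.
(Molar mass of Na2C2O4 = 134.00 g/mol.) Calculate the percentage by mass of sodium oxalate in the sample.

71.42 %

2 MnO4^- + 5 C2O4^2- + 16 H^+ → 2 Mn^2+ + 10 CO2 + 8 H2O
n(KMnO4) per titration = 0.02830 × 0.09703 = 2.746 × 10^-3 mol
From the 5:2 ratio, n(Na2C2O4) in each aliquot = 5/2 × 2.746 × 10^-3 = 6.865 × 10^-3 mol
n(Na2C2O4) in the whole flask = 6.865 × 10^-3 × 100.0/20.00 = 0.03432 mol
mass of Na2C2O4 = 0.03432 × 134.00 = 4.599 g
% Na2C2O4 = 4.599 / 6.440 × 100 = 71.42 %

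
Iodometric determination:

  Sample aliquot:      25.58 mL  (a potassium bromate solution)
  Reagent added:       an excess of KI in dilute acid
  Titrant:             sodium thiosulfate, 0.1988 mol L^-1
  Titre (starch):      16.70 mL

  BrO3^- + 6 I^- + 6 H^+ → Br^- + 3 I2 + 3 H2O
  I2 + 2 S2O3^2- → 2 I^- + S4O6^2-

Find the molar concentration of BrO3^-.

0.02163 mol/L

n(S2O3^2-) = 0.01670 × 0.1988 = 3.320 × 10^-3 mol
n(I2) = n(S2O3^2-)/2 = 1.660 × 10^-3 mol
From the 1:3 ratio, n(BrO3^-) in the aliquot = 1/3 × 1.660 × 10^-3 = 5.533 × 10^-4 mol
[BrO3^-] = 5.533 × 10^-4 / 0.02558 = 0.02163 mol/L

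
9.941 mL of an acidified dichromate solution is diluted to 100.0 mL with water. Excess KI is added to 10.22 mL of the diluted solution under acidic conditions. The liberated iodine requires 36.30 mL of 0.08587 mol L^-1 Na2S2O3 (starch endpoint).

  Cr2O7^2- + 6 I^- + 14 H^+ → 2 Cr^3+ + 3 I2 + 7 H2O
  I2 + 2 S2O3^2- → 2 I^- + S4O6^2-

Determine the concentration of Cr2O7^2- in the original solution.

n(S2O3^2-) = 0.03630 × 0.08587 = 3.117 × 10^-3 mol
n(I2) = n(S2O3^2-)/2 = 1.559 × 10^-3 mol
From the 1:3 ratio, n(Cr2O7^2-) in the aliquot = 1/3 × 1.559 × 10^-3 = 5.195 × 10^-4 mol
[Cr2O7^2-]_dilute = 5.195 × 10^-4 / 0.01022 = 0.05083 mol/L
[Cr2O7^2-]_original = 0.05083 × 100.0/9.941 = 0.5113 mol/L

0.5113 mol/L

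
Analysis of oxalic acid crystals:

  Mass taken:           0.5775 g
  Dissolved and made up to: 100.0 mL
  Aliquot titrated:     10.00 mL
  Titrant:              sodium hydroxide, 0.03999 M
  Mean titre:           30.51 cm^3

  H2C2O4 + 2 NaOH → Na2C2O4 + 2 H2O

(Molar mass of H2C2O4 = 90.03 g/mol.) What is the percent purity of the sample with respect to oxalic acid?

95.10 %

n(NaOH) per titration = 0.03051 × 0.03999 = 1.220 × 10^-3 mol
From the 1:2 ratio, n(H2C2O4) in each aliquot = 1/2 × 1.220 × 10^-3 = 6.100 × 10^-4 mol
n(H2C2O4) in the whole flask = 6.100 × 10^-4 × 100.0/10.00 = 6.100 × 10^-3 mol
mass of H2C2O4 = 6.100 × 10^-3 × 90.03 = 0.5492 g
% H2C2O4 = 0.5492 / 0.5775 × 100 = 95.10 %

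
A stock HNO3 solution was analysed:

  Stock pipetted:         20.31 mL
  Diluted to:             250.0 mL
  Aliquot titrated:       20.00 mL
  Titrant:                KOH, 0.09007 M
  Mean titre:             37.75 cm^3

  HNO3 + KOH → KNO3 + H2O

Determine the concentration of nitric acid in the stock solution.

2.093 M

n(KOH) = 0.03775 × 0.09007 = 3.400 × 10^-3 mol
n(HNO3) in the aliquot = 3.400 × 10^-3 mol (1:1 ratio)
[HNO3]_dilute = 3.400 × 10^-3 / 0.02000 = 0.1700 mol/L
Dilution factor = 250.0 / 20.31 = 12.31
[HNO3]_stock = 0.1700 × 12.31 = 2.093 mol/L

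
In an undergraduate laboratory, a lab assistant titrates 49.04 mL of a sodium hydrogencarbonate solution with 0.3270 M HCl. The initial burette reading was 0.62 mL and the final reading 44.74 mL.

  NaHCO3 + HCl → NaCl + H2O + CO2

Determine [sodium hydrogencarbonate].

0.2942 M

n(HCl) = 0.04412 L × 0.3270 mol/L = 0.01443 mol
n(NaHCO3) = 0.01443 mol (1:1 mole ratio)
[NaHCO3] = 0.01443 mol / 0.04904 L = 0.2942 mol/L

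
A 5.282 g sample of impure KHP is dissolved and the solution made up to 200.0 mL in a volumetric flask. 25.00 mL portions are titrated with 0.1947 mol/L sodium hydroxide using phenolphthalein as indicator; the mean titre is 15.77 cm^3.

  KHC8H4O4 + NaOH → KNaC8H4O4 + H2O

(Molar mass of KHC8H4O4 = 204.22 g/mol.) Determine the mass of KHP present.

n(NaOH) per titration = 0.01577 × 0.1947 = 3.070 × 10^-3 mol
n(KHC8H4O4) in each aliquot = 3.070 × 10^-3 mol (1:1 ratio)
n(KHC8H4O4) in the whole flask = 3.070 × 10^-3 × 200.0/25.00 = 0.02456 mol
mass of KHC8H4O4 = 0.02456 × 204.22 = 5.016 g

5.016 g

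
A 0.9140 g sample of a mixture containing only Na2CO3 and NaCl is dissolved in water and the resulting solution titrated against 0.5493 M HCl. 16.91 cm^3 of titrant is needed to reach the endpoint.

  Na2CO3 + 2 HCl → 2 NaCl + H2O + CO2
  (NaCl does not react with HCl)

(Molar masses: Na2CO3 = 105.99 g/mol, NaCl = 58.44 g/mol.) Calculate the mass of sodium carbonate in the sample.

n(HCl) = 0.01691 × 0.5493 = 9.289 × 10^-3 mol
Let x = n(Na2CO3), y = n(NaCl).
Titrant: 2x = 9.289 × 10^-3;  mass: 105.99x + 58.44y = 0.9140
Solving, x = 4.644 × 10^-3 mol, y = 7.217 × 10^-3 mol
mass of Na2CO3 = 4.644 × 10^-3 × 105.99 = 0.4923 g

0.4923 g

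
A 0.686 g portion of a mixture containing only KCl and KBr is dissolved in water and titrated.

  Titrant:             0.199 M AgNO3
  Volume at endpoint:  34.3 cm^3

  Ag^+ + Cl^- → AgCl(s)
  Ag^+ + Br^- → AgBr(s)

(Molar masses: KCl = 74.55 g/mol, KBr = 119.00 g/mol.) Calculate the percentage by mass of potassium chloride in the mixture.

n(AgNO3) = 0.0343 × 0.199 = 6.83 × 10^-3 mol
Let x = n(KCl), y = n(KBr).
Titrant: 1x + 1y = 6.83 × 10^-3;  mass: 74.55x + 119.00y = 0.686
Solving, x = 2.84 × 10^-3 mol, y = 3.99 × 10^-3 mol
mass of KCl = 2.84 × 10^-3 × 74.55 = 0.212 g
% KCl = 0.212 / 0.686 × 100 = 30.9 %

30.9 %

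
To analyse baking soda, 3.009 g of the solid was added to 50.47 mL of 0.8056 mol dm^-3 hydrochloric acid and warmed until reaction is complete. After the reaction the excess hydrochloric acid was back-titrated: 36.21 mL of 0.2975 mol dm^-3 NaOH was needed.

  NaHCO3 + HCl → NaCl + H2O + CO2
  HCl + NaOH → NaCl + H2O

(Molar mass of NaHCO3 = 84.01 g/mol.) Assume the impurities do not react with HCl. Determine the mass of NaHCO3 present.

2.511 g

n(HCl) added = 0.05047 × 0.8056 = 0.04066 mol
n(NaOH) used in back-titration = 0.03621 × 0.2975 = 0.01077 mol
n(HCl) left over = 0.01077 mol (1:1 ratio)
n(HCl) consumed by analyte = 0.04066 − 0.01077 = 0.02989 mol
n(NaHCO3) = 0.02989 mol (1:1 ratio)
mass of NaHCO3 = 0.02989 × 84.01 = 2.511 g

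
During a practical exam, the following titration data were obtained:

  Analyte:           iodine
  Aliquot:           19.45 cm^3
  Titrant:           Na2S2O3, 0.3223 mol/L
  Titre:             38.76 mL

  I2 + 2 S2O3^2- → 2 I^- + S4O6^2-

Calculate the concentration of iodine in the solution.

n(Na2S2O3) = 0.03876 L × 0.3223 mol/L = 0.01249 mol
From the 1:2 mole ratio, n(I2) = 1/2 × 0.01249 = 6.246 × 10^-3 mol
[I2] = 6.246 × 10^-3 mol / 0.01945 L = 0.3211 mol/L

0.3211 mol/L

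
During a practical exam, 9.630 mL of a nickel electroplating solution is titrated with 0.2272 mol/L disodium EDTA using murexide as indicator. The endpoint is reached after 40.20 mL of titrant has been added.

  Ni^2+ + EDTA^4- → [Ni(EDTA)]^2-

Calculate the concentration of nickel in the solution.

0.9484 mol/L

n(EDTA) = 0.04020 L × 0.2272 mol/L = 9.133 × 10^-3 mol
n(Ni2+) = 9.133 × 10^-3 mol (1:1 mole ratio)
[Ni2+] = 9.133 × 10^-3 mol / 0.009630 L = 0.9484 mol/L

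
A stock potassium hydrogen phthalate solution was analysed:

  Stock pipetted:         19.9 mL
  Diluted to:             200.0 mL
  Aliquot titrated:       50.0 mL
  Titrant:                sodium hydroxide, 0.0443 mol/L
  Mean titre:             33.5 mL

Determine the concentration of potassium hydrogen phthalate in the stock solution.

KHC8H4O4 + NaOH → KNaC8H4O4 + H2O
n(NaOH) = 0.0335 × 0.0443 = 1.48 × 10^-3 mol
n(KHC8H4O4) in the aliquot = 1.48 × 10^-3 mol (1:1 ratio)
[KHC8H4O4]_dilute = 1.48 × 10^-3 / 0.0500 = 0.0297 mol/L
Dilution factor = 200.0 / 19.9 = 10.05
[KHC8H4O4]_stock = 0.0297 × 10.05 = 0.298 mol/L

0.298 mol/L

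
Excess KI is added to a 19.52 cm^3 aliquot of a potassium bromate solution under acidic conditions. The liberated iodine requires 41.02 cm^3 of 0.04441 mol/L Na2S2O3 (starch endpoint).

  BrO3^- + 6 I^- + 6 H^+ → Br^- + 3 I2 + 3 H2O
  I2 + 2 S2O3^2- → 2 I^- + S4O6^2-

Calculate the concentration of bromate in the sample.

n(S2O3^2-) = 0.04102 × 0.04441 = 1.822 × 10^-3 mol
n(I2) = n(S2O3^2-)/2 = 9.108 × 10^-4 mol
From the 1:3 ratio, n(BrO3^-) in the aliquot = 1/3 × 9.108 × 10^-4 = 3.036 × 10^-4 mol
[BrO3^-] = 3.036 × 10^-4 / 0.01952 = 0.01555 mol/L

0.01555 mol/L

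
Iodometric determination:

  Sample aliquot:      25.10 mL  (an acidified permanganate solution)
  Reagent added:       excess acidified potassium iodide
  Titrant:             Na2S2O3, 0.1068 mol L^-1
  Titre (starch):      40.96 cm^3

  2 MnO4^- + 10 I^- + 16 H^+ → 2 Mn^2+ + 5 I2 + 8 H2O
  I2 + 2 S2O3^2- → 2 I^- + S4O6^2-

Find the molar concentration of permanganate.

n(S2O3^2-) = 0.04096 × 0.1068 = 4.375 × 10^-3 mol
n(I2) = n(S2O3^2-)/2 = 2.187 × 10^-3 mol
From the 2:5 ratio, n(MnO4^-) in the aliquot = 2/5 × 2.187 × 10^-3 = 8.749 × 10^-4 mol
[MnO4^-] = 8.749 × 10^-4 / 0.02510 = 0.03486 mol/L

0.03486 mol/L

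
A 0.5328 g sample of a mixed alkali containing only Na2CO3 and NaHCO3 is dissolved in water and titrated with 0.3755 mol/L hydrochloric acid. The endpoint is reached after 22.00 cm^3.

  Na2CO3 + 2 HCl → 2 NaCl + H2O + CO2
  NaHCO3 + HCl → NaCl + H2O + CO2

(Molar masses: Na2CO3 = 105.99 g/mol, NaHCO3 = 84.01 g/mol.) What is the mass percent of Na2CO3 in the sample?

51.70 %

n(HCl) = 0.02200 × 0.3755 = 8.261 × 10^-3 mol
Let x = n(Na2CO3), y = n(NaHCO3).
Titrant: 2x + 1y = 8.261 × 10^-3;  mass: 105.99x + 84.01y = 0.5328
Solving, x = 2.599 × 10^-3 mol, y = 3.063 × 10^-3 mol
mass of Na2CO3 = 2.599 × 10^-3 × 105.99 = 0.2755 g
% Na2CO3 = 0.2755 / 0.5328 × 100 = 51.70 %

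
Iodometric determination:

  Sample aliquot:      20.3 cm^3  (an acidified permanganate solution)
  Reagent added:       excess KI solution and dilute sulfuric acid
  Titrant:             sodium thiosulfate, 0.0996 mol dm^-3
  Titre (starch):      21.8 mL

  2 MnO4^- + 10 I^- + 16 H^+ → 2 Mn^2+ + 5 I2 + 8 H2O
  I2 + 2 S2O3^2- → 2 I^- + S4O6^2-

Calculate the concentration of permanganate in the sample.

n(S2O3^2-) = 0.0218 × 0.0996 = 2.17 × 10^-3 mol
n(I2) = n(S2O3^2-)/2 = 1.09 × 10^-3 mol
From the 2:5 ratio, n(MnO4^-) in the aliquot = 2/5 × 1.09 × 10^-3 = 4.34 × 10^-4 mol
[MnO4^-] = 4.34 × 10^-4 / 0.0203 = 0.0214 mol/L

0.0214 mol/L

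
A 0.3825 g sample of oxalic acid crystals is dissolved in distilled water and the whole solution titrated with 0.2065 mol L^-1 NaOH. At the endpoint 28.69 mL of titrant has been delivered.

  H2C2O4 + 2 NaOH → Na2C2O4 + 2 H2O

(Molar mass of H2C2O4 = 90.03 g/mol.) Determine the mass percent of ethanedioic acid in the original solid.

69.72 %

n(NaOH) = 0.02869 L × 0.2065 mol/L = 5.924 × 10^-3 mol
From the 1:2 ratio, n(H2C2O4) = 1/2 × 5.924 × 10^-3 = 2.962 × 10^-3 mol
mass of H2C2O4 = 2.962 × 10^-3 × 90.03 g/mol = 0.2667 g
% H2C2O4 = 0.2667 / 0.3825 × 100 = 69.72 %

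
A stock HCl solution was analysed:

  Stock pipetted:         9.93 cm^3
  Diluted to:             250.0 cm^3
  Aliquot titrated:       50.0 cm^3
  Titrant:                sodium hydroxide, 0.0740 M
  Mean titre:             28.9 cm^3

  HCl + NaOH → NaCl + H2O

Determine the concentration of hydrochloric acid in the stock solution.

n(NaOH) = 0.0289 × 0.0740 = 2.14 × 10^-3 mol
n(HCl) in the aliquot = 2.14 × 10^-3 mol (1:1 ratio)
[HCl]_dilute = 2.14 × 10^-3 / 0.0500 = 0.0428 mol/L
Dilution factor = 250.0 / 9.93 = 25.18
[HCl]_stock = 0.0428 × 25.18 = 1.08 mol/L

1.08 M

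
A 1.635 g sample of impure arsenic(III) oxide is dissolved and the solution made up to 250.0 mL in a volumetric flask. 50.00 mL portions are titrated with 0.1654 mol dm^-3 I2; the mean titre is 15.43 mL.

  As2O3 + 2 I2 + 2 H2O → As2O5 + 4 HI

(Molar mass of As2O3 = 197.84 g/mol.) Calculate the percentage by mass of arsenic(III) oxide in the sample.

77.20 %

n(I2) per titration = 0.01543 × 0.1654 = 2.552 × 10^-3 mol
From the 1:2 ratio, n(As2O3) in each aliquot = 1/2 × 2.552 × 10^-3 = 1.276 × 10^-3 mol
n(As2O3) in the whole flask = 1.276 × 10^-3 × 250.0/50.00 = 6.380 × 10^-3 mol
mass of As2O3 = 6.380 × 10^-3 × 197.84 = 1.262 g
% As2O3 = 1.262 / 1.635 × 100 = 77.20 %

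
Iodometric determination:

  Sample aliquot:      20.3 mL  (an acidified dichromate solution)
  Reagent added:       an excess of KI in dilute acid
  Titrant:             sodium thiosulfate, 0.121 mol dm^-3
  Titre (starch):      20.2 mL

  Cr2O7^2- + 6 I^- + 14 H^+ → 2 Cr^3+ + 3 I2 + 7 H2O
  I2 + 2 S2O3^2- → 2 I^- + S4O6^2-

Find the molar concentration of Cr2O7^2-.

0.0201 mol/L

n(S2O3^2-) = 0.0202 × 0.121 = 2.44 × 10^-3 mol
n(I2) = n(S2O3^2-)/2 = 1.22 × 10^-3 mol
From the 1:3 ratio, n(Cr2O7^2-) in the aliquot = 1/3 × 1.22 × 10^-3 = 4.07 × 10^-4 mol
[Cr2O7^2-] = 4.07 × 10^-4 / 0.0203 = 0.0201 mol/L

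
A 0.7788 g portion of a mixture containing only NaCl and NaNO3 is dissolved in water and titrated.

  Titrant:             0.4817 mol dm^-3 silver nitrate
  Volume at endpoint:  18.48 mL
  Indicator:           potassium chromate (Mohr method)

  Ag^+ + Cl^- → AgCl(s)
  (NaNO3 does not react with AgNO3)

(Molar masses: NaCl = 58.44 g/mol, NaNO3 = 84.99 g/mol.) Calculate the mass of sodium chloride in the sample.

n(AgNO3) = 0.01848 × 0.4817 = 8.902 × 10^-3 mol
Let x = n(NaCl), y = n(NaNO3).
Titrant: 1x = 8.902 × 10^-3;  mass: 58.44x + 84.99y = 0.7788
Solving, x = 8.902 × 10^-3 mol, y = 3.042 × 10^-3 mol
mass of NaCl = 8.902 × 10^-3 × 58.44 = 0.5202 g

0.5202 g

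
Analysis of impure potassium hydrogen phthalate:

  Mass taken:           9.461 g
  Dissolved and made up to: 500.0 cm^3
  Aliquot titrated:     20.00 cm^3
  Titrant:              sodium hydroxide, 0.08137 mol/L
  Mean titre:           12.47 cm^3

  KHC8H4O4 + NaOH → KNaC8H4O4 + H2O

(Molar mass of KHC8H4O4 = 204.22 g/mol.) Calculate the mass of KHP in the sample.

n(NaOH) per titration = 0.01247 × 0.08137 = 1.015 × 10^-3 mol
n(KHC8H4O4) in each aliquot = 1.015 × 10^-3 mol (1:1 ratio)
n(KHC8H4O4) in the whole flask = 1.015 × 10^-3 × 500.0/20.00 = 0.02537 mol
mass of KHC8H4O4 = 0.02537 × 204.22 = 5.180 g

5.180 g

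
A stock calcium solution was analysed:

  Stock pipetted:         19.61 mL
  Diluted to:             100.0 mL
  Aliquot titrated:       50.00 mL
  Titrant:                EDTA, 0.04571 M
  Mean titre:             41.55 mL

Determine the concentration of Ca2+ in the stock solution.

0.1937 M

Ca^2+ + EDTA^4- → [Ca(EDTA)]^2-
n(EDTA) = 0.04155 × 0.04571 = 1.899 × 10^-3 mol
n(Ca2+) in the aliquot = 1.899 × 10^-3 mol (1:1 ratio)
[Ca2+]_dilute = 1.899 × 10^-3 / 0.05000 = 0.03799 mol/L
Dilution factor = 100.0 / 19.61 = 5.099
[Ca2+]_stock = 0.03799 × 5.099 = 0.1937 mol/L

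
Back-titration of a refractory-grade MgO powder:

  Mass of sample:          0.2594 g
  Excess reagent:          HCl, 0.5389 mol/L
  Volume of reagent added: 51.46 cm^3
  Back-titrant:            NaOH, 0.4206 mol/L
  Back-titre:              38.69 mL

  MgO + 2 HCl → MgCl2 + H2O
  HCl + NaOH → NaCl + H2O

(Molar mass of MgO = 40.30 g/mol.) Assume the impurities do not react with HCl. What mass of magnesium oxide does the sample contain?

n(HCl) added = 0.05146 × 0.5389 = 0.02773 mol
n(NaOH) used in back-titration = 0.03869 × 0.4206 = 0.01627 mol
n(HCl) left over = 0.01627 mol (1:1 ratio)
n(HCl) consumed by analyte = 0.02773 − 0.01627 = 0.01146 mol
From the 1:2 ratio, n(MgO) = 1/2 × 0.01146 = 5.729 × 10^-3 mol
mass of MgO = 5.729 × 10^-3 × 40.30 = 0.2309 g

0.2309 g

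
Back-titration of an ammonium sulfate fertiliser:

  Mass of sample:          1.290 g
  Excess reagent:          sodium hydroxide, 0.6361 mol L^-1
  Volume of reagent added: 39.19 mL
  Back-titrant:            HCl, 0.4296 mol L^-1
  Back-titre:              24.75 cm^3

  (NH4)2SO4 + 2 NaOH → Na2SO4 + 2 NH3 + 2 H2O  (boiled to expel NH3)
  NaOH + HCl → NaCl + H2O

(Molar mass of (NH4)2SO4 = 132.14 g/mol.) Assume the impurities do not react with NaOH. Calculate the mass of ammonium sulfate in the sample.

n(NaOH) added = 0.03919 × 0.6361 = 0.02493 mol
n(HCl) used in back-titration = 0.02475 × 0.4296 = 0.01063 mol
n(NaOH) left over = 0.01063 mol (1:1 ratio)
n(NaOH) consumed by analyte = 0.02493 − 0.01063 = 0.01430 mol
From the 1:2 ratio, n((NH4)2SO4) = 1/2 × 0.01430 = 7.148 × 10^-3 mol
mass of (NH4)2SO4 = 7.148 × 10^-3 × 132.14 = 0.9445 g

0.9445 g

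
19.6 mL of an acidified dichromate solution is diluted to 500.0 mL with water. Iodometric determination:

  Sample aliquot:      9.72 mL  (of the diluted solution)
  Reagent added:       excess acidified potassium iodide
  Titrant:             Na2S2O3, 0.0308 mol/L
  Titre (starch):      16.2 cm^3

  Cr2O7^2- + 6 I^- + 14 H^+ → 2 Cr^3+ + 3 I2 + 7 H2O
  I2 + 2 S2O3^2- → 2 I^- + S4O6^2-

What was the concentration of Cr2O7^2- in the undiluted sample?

0.218 mol/L

n(S2O3^2-) = 0.0162 × 0.0308 = 4.99 × 10^-4 mol
n(I2) = n(S2O3^2-)/2 = 2.49 × 10^-4 mol
From the 1:3 ratio, n(Cr2O7^2-) in the aliquot = 1/3 × 2.49 × 10^-4 = 8.32 × 10^-5 mol
[Cr2O7^2-]_dilute = 8.32 × 10^-5 / 0.00972 = 0.00856 mol/L
[Cr2O7^2-]_original = 0.00856 × 500.0/19.6 = 0.218 mol/L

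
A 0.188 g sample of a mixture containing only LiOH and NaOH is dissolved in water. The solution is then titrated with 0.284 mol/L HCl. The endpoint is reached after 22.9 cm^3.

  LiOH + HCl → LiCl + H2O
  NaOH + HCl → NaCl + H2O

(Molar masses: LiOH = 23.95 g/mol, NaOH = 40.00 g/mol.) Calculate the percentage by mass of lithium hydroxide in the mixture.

57.3 %

n(HCl) = 0.0229 × 0.284 = 6.50 × 10^-3 mol
Let x = n(LiOH), y = n(NaOH).
Titrant: 1x + 1y = 6.50 × 10^-3;  mass: 23.95x + 40.00y = 0.188
Solving, x = 4.49 × 10^-3 mol, y = 2.01 × 10^-3 mol
mass of LiOH = 4.49 × 10^-3 × 23.95 = 0.108 g
% LiOH = 0.108 / 0.188 × 100 = 57.3 %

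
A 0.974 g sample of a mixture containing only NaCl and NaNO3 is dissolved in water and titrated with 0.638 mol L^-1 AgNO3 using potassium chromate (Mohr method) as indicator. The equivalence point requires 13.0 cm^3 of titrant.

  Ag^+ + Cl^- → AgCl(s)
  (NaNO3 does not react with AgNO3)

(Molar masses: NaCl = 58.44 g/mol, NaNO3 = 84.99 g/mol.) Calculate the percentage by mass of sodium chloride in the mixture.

49.8 %

n(AgNO3) = 0.0130 × 0.638 = 8.29 × 10^-3 mol
Let x = n(NaCl), y = n(NaNO3).
Titrant: 1x = 8.29 × 10^-3;  mass: 58.44x + 84.99y = 0.974
Solving, x = 8.29 × 10^-3 mol, y = 5.76 × 10^-3 mol
mass of NaCl = 8.29 × 10^-3 × 58.44 = 0.485 g
% NaCl = 0.485 / 0.974 × 100 = 49.8 %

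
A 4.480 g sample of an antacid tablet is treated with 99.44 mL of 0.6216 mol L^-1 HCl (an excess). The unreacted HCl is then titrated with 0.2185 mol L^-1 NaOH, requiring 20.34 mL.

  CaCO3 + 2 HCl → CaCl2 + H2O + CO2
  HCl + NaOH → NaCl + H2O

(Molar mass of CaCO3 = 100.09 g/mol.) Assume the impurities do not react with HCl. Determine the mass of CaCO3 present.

2.871 g

n(HCl) added = 0.09944 × 0.6216 = 0.06181 mol
n(NaOH) used in back-titration = 0.02034 × 0.2185 = 4.444 × 10^-3 mol
n(HCl) left over = 4.444 × 10^-3 mol (1:1 ratio)
n(HCl) consumed by analyte = 0.06181 − 4.444 × 10^-3 = 0.05737 mol
From the 1:2 ratio, n(CaCO3) = 1/2 × 0.05737 = 0.02868 mol
mass of CaCO3 = 0.02868 × 100.09 = 2.871 g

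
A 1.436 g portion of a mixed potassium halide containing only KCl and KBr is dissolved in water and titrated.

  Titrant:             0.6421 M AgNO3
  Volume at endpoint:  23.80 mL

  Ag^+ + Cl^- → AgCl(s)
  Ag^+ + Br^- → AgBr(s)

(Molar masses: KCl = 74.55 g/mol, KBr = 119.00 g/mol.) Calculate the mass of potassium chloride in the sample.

n(AgNO3) = 0.02380 × 0.6421 = 0.01528 mol
Let x = n(KCl), y = n(KBr).
Titrant: 1x + 1y = 0.01528;  mass: 74.55x + 119.00y = 1.436
Solving, x = 8.606 × 10^-3 mol, y = 6.676 × 10^-3 mol
mass of KCl = 8.606 × 10^-3 × 74.55 = 0.6416 g

0.6416 g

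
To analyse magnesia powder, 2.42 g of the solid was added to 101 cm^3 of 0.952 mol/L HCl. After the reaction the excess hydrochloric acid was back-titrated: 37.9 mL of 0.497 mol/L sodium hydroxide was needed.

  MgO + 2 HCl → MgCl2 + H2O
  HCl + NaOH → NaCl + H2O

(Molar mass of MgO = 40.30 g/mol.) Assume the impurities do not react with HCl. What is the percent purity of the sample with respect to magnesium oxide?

n(HCl) added = 0.101 × 0.952 = 0.0962 mol
n(NaOH) used in back-titration = 0.0379 × 0.497 = 0.0188 mol
n(HCl) left over = 0.0188 mol (1:1 ratio)
n(HCl) consumed by analyte = 0.0962 − 0.0188 = 0.0773 mol
From the 1:2 ratio, n(MgO) = 1/2 × 0.0773 = 0.0387 mol
mass of MgO = 0.0387 × 40.30 = 1.56 g
% MgO = 1.56 / 2.42 × 100 = 64.4 %

64.4 %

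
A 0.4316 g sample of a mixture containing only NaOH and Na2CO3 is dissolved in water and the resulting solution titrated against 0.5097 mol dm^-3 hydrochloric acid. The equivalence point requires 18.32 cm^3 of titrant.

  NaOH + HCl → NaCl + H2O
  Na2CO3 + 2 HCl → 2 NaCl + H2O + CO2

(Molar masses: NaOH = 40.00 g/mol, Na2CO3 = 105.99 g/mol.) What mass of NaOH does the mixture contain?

0.1947 g

n(HCl) = 0.01832 × 0.5097 = 9.338 × 10^-3 mol
Let x = n(NaOH), y = n(Na2CO3).
Titrant: 1x + 2y = 9.338 × 10^-3;  mass: 40.00x + 105.99y = 0.4316
Solving, x = 4.867 × 10^-3 mol, y = 2.235 × 10^-3 mol
mass of NaOH = 4.867 × 10^-3 × 40.00 = 0.1947 g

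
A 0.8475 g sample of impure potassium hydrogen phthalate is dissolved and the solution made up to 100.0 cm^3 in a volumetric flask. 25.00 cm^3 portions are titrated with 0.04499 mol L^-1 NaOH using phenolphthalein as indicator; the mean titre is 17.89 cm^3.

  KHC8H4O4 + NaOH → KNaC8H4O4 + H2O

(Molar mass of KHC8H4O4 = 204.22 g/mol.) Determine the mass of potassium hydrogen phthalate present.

0.6575 g

n(NaOH) per titration = 0.01789 × 0.04499 = 8.049 × 10^-4 mol
n(KHC8H4O4) in each aliquot = 8.049 × 10^-4 mol (1:1 ratio)
n(KHC8H4O4) in the whole flask = 8.049 × 10^-4 × 100.0/25.00 = 3.219 × 10^-3 mol
mass of KHC8H4O4 = 3.219 × 10^-3 × 204.22 = 0.6575 g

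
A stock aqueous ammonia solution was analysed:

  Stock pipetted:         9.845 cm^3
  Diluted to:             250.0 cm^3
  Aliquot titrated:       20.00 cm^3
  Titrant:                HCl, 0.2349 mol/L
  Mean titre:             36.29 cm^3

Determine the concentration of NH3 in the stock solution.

NH3 + HCl → NH4Cl
n(HCl) = 0.03629 × 0.2349 = 8.525 × 10^-3 mol
n(NH3) in the aliquot = 8.525 × 10^-3 mol (1:1 ratio)
[NH3]_dilute = 8.525 × 10^-3 / 0.02000 = 0.4262 mol/L
Dilution factor = 250.0 / 9.845 = 25.39
[NH3]_stock = 0.4262 × 25.39 = 10.82 mol/L

10.82 mol/L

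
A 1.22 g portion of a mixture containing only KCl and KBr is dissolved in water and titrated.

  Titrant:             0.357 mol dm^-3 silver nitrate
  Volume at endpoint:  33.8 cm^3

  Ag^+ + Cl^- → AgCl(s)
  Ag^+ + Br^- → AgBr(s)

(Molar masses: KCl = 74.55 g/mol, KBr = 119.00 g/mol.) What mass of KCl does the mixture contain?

0.362 g

n(AgNO3) = 0.0338 × 0.357 = 0.0121 mol
Let x = n(KCl), y = n(KBr).
Titrant: 1x + 1y = 0.0121;  mass: 74.55x + 119.00y = 1.22
Solving, x = 4.86 × 10^-3 mol, y = 7.21 × 10^-3 mol
mass of KCl = 4.86 × 10^-3 × 74.55 = 0.362 g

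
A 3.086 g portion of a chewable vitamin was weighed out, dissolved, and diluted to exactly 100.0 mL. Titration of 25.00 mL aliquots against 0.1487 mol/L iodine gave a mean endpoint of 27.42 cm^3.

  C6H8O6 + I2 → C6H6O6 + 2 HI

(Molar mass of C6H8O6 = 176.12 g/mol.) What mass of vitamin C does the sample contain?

n(I2) per titration = 0.02742 × 0.1487 = 4.077 × 10^-3 mol
n(C6H8O6) in each aliquot = 4.077 × 10^-3 mol (1:1 ratio)
n(C6H8O6) in the whole flask = 4.077 × 10^-3 × 100.0/25.00 = 0.01631 mol
mass of C6H8O6 = 0.01631 × 176.12 = 2.872 g

2.872 g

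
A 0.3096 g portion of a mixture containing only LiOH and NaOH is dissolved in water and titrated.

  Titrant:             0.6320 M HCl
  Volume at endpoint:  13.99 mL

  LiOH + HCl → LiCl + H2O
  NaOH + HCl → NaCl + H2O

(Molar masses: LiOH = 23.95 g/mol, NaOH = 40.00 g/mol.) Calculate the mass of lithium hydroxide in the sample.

n(HCl) = 0.01399 × 0.6320 = 8.842 × 10^-3 mol
Let x = n(LiOH), y = n(NaOH).
Titrant: 1x + 1y = 8.842 × 10^-3;  mass: 23.95x + 40.00y = 0.3096
Solving, x = 2.746 × 10^-3 mol, y = 6.096 × 10^-3 mol
mass of LiOH = 2.746 × 10^-3 × 23.95 = 0.06576 g

0.06576 g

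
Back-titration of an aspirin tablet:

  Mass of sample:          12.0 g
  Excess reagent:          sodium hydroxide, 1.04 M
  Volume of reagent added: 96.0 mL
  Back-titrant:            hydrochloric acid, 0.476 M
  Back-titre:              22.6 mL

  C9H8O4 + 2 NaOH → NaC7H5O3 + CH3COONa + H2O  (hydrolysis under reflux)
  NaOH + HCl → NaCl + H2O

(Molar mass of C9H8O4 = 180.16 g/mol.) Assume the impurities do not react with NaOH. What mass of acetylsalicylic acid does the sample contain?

n(NaOH) added = 0.0960 × 1.04 = 0.0998 mol
n(HCl) used in back-titration = 0.0226 × 0.476 = 0.0108 mol
n(NaOH) left over = 0.0108 mol (1:1 ratio)
n(NaOH) consumed by analyte = 0.0998 − 0.0108 = 0.0891 mol
From the 1:2 ratio, n(C9H8O4) = 1/2 × 0.0891 = 0.0445 mol
mass of C9H8O4 = 0.0445 × 180.16 = 8.02 g

8.02 g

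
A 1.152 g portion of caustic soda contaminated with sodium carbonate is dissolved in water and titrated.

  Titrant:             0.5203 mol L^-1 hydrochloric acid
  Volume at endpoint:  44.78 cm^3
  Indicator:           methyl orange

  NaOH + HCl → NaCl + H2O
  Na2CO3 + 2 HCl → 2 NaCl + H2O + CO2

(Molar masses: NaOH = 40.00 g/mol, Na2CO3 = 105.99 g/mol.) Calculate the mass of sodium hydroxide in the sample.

0.2547 g

n(HCl) = 0.04478 × 0.5203 = 0.02330 mol
Let x = n(NaOH), y = n(Na2CO3).
Titrant: 1x + 2y = 0.02330;  mass: 40.00x + 105.99y = 1.152
Solving, x = 6.366 × 10^-3 mol, y = 8.466 × 10^-3 mol
mass of NaOH = 6.366 × 10^-3 × 40.00 = 0.2547 g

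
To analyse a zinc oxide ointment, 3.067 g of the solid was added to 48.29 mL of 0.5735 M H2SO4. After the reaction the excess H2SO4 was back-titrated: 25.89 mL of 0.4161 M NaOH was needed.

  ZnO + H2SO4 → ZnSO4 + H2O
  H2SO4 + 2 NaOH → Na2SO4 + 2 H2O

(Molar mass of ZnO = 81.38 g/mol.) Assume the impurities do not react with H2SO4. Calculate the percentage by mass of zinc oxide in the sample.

n(H2SO4) added = 0.04829 × 0.5735 = 0.02769 mol
n(NaOH) used in back-titration = 0.02589 × 0.4161 = 0.01077 mol
From the 1:2 ratio, n(H2SO4) left over = 1/2 × 0.01077 = 5.386 × 10^-3 mol
n(H2SO4) consumed by analyte = 0.02769 − 5.386 × 10^-3 = 0.02231 mol
n(ZnO) = 0.02231 mol (1:1 ratio)
mass of ZnO = 0.02231 × 81.38 = 1.815 g
% ZnO = 1.815 / 3.067 × 100 = 59.19 %

59.19 %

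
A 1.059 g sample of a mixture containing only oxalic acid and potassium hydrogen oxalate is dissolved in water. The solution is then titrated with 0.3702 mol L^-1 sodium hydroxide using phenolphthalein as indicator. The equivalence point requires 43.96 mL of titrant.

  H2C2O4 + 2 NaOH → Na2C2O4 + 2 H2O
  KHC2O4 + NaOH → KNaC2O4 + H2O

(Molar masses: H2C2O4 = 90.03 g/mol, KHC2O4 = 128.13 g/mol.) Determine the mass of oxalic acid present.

n(NaOH) = 0.04396 × 0.3702 = 0.01627 mol
Let x = n(H2C2O4), y = n(KHC2O4).
Titrant: 2x + 1y = 0.01627;  mass: 90.03x + 128.13y = 1.059
Solving, x = 6.173 × 10^-3 mol, y = 3.927 × 10^-3 mol
mass of H2C2O4 = 6.173 × 10^-3 × 90.03 = 0.5558 g

0.5558 g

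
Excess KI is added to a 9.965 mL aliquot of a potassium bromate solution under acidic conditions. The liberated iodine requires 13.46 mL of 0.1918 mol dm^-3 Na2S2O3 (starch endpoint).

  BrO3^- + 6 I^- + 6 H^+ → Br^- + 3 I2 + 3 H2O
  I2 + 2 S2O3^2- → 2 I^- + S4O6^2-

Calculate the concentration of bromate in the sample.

n(S2O3^2-) = 0.01346 × 0.1918 = 2.582 × 10^-3 mol
n(I2) = n(S2O3^2-)/2 = 1.291 × 10^-3 mol
From the 1:3 ratio, n(BrO3^-) in the aliquot = 1/3 × 1.291 × 10^-3 = 4.303 × 10^-4 mol
[BrO3^-] = 4.303 × 10^-4 / 0.009965 = 0.04318 mol/L

0.04318 mol/L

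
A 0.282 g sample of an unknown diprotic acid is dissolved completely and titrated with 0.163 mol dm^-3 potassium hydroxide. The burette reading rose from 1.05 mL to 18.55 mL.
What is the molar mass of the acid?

198 g/mol

n(KOH) = 0.0175 L × 0.163 mol/L = 2.85 × 10^-3 mol
From the 1:2 ratio, n(H2A) = 1/2 × 2.85 × 10^-3 = 1.43 × 10^-3 mol
M = m / n = 0.282 g / 1.43 × 10^-3 mol = 198 g/mol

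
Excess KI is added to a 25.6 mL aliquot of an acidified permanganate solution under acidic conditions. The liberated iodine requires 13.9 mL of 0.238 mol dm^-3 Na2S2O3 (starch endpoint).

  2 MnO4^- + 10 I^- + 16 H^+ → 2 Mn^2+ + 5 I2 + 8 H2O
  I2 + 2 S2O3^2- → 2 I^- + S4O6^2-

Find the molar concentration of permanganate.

0.0258 mol/L

n(S2O3^2-) = 0.0139 × 0.238 = 3.31 × 10^-3 mol
n(I2) = n(S2O3^2-)/2 = 1.65 × 10^-3 mol
From the 2:5 ratio, n(MnO4^-) in the aliquot = 2/5 × 1.65 × 10^-3 = 6.62 × 10^-4 mol
[MnO4^-] = 6.62 × 10^-4 / 0.0256 = 0.0258 mol/L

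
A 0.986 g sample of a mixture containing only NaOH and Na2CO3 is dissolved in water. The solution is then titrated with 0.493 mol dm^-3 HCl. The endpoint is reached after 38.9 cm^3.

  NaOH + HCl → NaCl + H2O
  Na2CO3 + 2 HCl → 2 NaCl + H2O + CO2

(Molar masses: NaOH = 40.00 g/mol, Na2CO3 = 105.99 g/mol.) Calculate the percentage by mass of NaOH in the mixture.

n(HCl) = 0.0389 × 0.493 = 0.0192 mol
Let x = n(NaOH), y = n(Na2CO3).
Titrant: 1x + 2y = 0.0192;  mass: 40.00x + 105.99y = 0.986
Solving, x = 2.33 × 10^-3 mol, y = 8.42 × 10^-3 mol
mass of NaOH = 2.33 × 10^-3 × 40.00 = 0.0933 g
% NaOH = 0.0933 / 0.986 × 100 = 9.47 %

9.47 %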